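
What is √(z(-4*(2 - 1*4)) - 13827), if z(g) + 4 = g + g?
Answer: 3*I*√1535 ≈ 117.54*I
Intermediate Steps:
z(g) = -4 + 2*g (z(g) = -4 + (g + g) = -4 + 2*g)
√(z(-4*(2 - 1*4)) - 13827) = √((-4 + 2*(-4*(2 - 1*4))) - 13827) = √((-4 + 2*(-4*(2 - 4))) - 13827) = √((-4 + 2*(-4*(-2))) - 13827) = √((-4 + 2*8) - 13827) = √((-4 + 16) - 13827) = √(12 - 13827) = √(-13815) = 3*I*√1535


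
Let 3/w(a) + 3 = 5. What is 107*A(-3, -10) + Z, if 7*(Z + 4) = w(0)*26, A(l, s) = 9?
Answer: 6752/7 ≈ 964.57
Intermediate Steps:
w(a) = 3/2 (w(a) = 3/(-3 + 5) = 3/2)
Z = 11/7 (Z = -4 + ((3/2)*26)/7 = -4 + (⅐)*39 = -4 + 39/7 = 11/7 ≈ 1.5714)
107*A(-3, -10) + Z = 107*9 + 11/7 = 963 + 11/7 = 6752/7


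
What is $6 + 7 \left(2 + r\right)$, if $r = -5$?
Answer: $-15$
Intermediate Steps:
$6 + 7 \left(2 + r\right) = 6 + 7 \left(2 - 5\right) = 6 + 7 \left(-3\right) = 6 - 21 = -15$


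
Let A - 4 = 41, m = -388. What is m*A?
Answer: -17460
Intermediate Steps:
A = 45 (A = 4 + 41 = 45)
m*A = -388*45 = -17460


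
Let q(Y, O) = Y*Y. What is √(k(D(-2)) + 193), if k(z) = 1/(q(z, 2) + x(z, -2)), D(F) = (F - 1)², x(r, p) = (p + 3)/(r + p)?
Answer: √15567602/284 ≈ 13.893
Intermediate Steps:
q(Y, O) = Y²
x(r, p) = (3 + p)/(p + r)
D(F) = (-1 + F)²
k(z) = 1/(z² + 1/(-2 + z)) (k(z) = 1/(z² + (3 - 2)/(-2 + z)) = 1/(z² + 1/(-2 + z)))
√(k(D(-2)) + 193) = √((-2 + (-1 - 2)²)/(1 + ((-1 - 2)²)²*(-2 + (-1 - 2)²)) + 193) = √((-2 + (-3)²)/(1 + ((-3)²)²*(-2 + (-3)²)) + 193) = √((-2 + 9)/(1 + 9²*(-2 + 9)) + 193) = √(7/(1 + 81*7) + 193) = √(7/(1 + 567) + 193) = √(7/568 + 193) = √(109631/568) = √15567602/284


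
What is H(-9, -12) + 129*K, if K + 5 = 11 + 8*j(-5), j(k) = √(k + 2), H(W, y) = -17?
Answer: 757 + 1032*I*√3 ≈ 757.0 + 1787.5*I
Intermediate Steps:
j(k) = √(2 + k)
K = 6 + 8*I*√3 (K = -5 + (11 + 8*√(2 - 5)) = -5 + (11 + 8*√(-3)) = -5 + (11 + 8*(I*√3)) = -5 + (11 + 8*I*√3) = 6 + 8*I*√3 ≈ 6.0 + 13.856*I)
H(-9, -12) + 129*K = -17 + 129*(6 + 8*I*√3) = -17 + (774 + 1032*I*√3) = 757 + 1032*I*√3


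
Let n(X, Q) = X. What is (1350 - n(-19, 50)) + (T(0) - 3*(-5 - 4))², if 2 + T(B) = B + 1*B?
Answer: 1994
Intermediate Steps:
T(B) = -2 + 2*B (T(B) = -2 + (B + 1*B) = -2 + (B + B) = -2 + 2*B)
(1350 - n(-19, 50)) + (T(0) - 3*(-5 - 4))² = (1350 - 1*(-19)) + ((-2 + 2*0) - 3*(-5 - 4))² = (1350 + 19) + ((-2 + 0) - 3*(-9))² = 1369 + (-2 + 27)² = 1369 + 25² = 1369 + 625 = 1994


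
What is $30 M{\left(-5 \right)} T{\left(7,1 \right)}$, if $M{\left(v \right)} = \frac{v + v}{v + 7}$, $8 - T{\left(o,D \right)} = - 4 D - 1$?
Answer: $-1950$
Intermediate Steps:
$T{\left(o,D \right)} = 9 + 4 D$ ($T{\left(o,D \right)} = 8 - \left(- 4 D - 1\right) = 8 - \left(-1 - 4 D\right) = 8 + \left(1 + 4 D\right) = 9 + 4 D$)
$M{\left(v \right)} = \frac{2 v}{7 + v}$
$30 M{\left(-5 \right)} T{\left(7,1 \right)} = 30 \cdot 2 \left(-5\right) \frac{1}{7 - 5} \left(9 + 4 \cdot 1\right) = 30 \cdot 2 \left(-5\right) \frac{1}{2} \left(9 + 4\right) = 30 \cdot 2 \left(-5\right) \frac{1}{2} \cdot 13 = 30 \left(-5\right) 13 = \left(-150\right) 13 = -1950$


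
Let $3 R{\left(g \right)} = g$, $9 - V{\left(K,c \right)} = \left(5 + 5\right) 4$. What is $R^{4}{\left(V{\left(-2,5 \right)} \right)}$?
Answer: $\frac{923521}{81} \approx 11402.0$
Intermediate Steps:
$V{\left(K,c \right)} = -31$ ($V{\left(K,c \right)} = 9 - \left(5 + 5\right) 4 = 9 - 10 \cdot 4 = 9 - 40 = -31$)
$R{\left(g \right)} = \frac{g}{3}$
$R^{4}{\left(V{\left(-2,5 \right)} \right)} = \left(\frac{1}{3} \left(-31\right)\right)^{4} = \left(- \frac{31}{3}\right)^{4} = \frac{923521}{81}$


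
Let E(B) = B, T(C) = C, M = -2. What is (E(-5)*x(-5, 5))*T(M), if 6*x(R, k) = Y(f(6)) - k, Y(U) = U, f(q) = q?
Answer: 5/3 ≈ 1.6667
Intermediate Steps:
x(R, k) = 1 - k/6 (x(R, k) = (6 - k)/6 = 1 - k/6)
(E(-5)*x(-5, 5))*T(M) = -5*(1 - ⅙*5)*(-2) = -5*(1 - ⅚)*(-2) = -5*⅙*(-2) = -⅚*(-2) = 5/3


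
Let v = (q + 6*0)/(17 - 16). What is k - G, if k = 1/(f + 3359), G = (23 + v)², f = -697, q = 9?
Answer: -2725887/2662 ≈ -1024.0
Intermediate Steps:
v = 9 (v = (9 + 6*0)/(17 - 16) = (9 + 0)/1 = 9*1 = 9)
G = 1024 (G = (23 + 9)² = 32² = 1024)
k = 1/2662 (k = 1/(-697 + 3359) = 1/2662 ≈ 0.00037566)
k - G = 1/2662 - 1*1024 = 1/2662 - 1024 = -2725887/2662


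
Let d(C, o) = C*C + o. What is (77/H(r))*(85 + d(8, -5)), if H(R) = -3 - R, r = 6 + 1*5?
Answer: -792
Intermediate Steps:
r = 11 (r = 6 + 5 = 11)
d(C, o) = o + C**2 (d(C, o) = C**2 + o = o + C**2)
(77/H(r))*(85 + d(8, -5)) = (77/(-3 - 1*11))*(85 + (-5 + 8**2)) = (77/(-3 - 11))*(85 + (-5 + 64)) = (77/(-14))*(85 + 59) = (77*(-1/14))*144 = -11/2*144 = -792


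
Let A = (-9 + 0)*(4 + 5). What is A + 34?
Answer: -47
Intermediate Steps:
A = -81 (A = -9*9 = -81)
A + 34 = -81 + 34 = -47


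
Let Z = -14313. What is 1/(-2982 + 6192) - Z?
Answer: 45944731/3210 ≈ 14313.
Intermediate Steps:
1/(-2982 + 6192) - Z = 1/(-2982 + 6192) - 1*(-14313) = 1/3210 + 14313 = 45944731/3210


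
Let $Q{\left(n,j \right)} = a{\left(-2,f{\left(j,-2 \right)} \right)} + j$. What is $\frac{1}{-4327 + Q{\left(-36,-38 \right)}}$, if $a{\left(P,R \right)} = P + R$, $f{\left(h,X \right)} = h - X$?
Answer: $- \frac{1}{4403} \approx -0.00022712$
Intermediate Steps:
$Q{\left(n,j \right)} = 2 j$ ($Q{\left(n,j \right)} = \left(-2 + \left(j - -2\right)\right) + j = \left(-2 + \left(j + 2\right)\right) + j = \left(-2 + \left(2 + j\right)\right) + j = j + j = 2 j$)
$\frac{1}{-4327 + Q{\left(-36,-38 \right)}} = \frac{1}{-4327 + 2 \left(-38\right)} = \frac{1}{-4327 - 76} = \frac{1}{-4403} = - \frac{1}{4403}$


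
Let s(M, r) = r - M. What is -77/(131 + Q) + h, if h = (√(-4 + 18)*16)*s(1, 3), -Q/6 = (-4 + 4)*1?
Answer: -77/131 + 32*√14 ≈ 119.15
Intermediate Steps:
Q = 0 (Q = -6*(-4 + 4) = -0 = -6*0 = 0)
h = 32*√14 (h = (√(-4 + 18)*16)*(3 - 1*1) = (√14*16)*(3 - 1) = (16*√14)*2 = 32*√14 ≈ 119.73)
-77/(131 + Q) + h = -77/(131 + 0) + 32*√14 = -77/131 + 32*√14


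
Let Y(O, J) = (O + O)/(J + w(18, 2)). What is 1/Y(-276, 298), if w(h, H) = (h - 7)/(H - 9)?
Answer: -2075/3864 ≈ -0.53701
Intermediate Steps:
w(h, H) = (-7 + h)/(-9 + H)
Y(O, J) = 2*O/(-11/7 + J) (Y(O, J) = (O + O)/(J + (-7 + 18)/(-9 + 2)) = (2*O)/(J + 11/(-7)) = (2*O)/(J - ⅐*11) = (2*O)/(J - 11/7) = (2*O)/(-11/7 + J) = 2*O/(-11/7 + J))
1/Y(-276, 298) = 1/(14*(-276)/(-11 + 7*298)) = 1/(14*(-276)/(-11 + 2086)) = 1/(14*(-276)/2075) = 1/(14*(-276)*(1/2075)) = 1/(-3864/2075) = -2075/3864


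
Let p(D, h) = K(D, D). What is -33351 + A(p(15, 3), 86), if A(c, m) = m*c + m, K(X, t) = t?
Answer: -31975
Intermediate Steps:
p(D, h) = D
A(c, m) = m + c*m (A(c, m) = c*m + m = m + c*m)
-33351 + A(p(15, 3), 86) = -33351 + 86*(1 + 15) = -33351 + 86*16 = -33351 + 1376 = -31975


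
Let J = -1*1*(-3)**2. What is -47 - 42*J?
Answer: 331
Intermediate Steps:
J = -9 (J = -1*9 = -9)
-47 - 42*J = -47 - 42*(-9) = -47 + 378 = 331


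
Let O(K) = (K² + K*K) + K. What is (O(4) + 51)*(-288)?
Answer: -25056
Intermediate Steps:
O(K) = K + 2*K² (O(K) = (K² + K²) + K = 2*K² + K = K + 2*K²)
(O(4) + 51)*(-288) = (4*(1 + 2*4) + 51)*(-288) = (4*(1 + 8) + 51)*(-288) = (4*9 + 51)*(-288) = (36 + 51)*(-288) = 87*(-288) = -25056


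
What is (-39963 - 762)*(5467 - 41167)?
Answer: 1453882500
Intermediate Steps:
(-39963 - 762)*(5467 - 41167) = -40725*(-35700) = 1453882500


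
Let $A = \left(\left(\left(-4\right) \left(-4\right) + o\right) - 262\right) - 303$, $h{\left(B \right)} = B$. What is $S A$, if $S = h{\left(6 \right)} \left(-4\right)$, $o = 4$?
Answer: $13080$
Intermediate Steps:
$A = -545$ ($A = \left(\left(\left(-4\right) \left(-4\right) + 4\right) - 262\right) - 303 = \left(\left(16 + 4\right) - 262\right) - 303 = \left(20 - 262\right) - 303 = -242 - 303 = -545$)
$S = -24$ ($S = 6 \left(-4\right) = -24$)
$S A = \left(-24\right) \left(-545\right) = 13080$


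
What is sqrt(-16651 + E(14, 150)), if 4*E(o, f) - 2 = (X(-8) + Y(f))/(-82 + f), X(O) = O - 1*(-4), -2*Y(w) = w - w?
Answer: I*sqrt(19247995)/34 ≈ 129.04*I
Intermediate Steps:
Y(w) = 0 (Y(w) = -(w - w)/2 = -1/2*0 = 0)
X(O) = 4 + O (X(O) = O + 4 = 4 + O)
E(o, f) = 1/2 - 1/(-82 + f) (E(o, f) = 1/2 + (((4 - 8) + 0)/(-82 + f))/4 = 1/2 + ((-4 + 0)/(-82 + f))/4 = 1/2 + (-4/(-82 + f))/4 = 1/2 - 1/(-82 + f))
sqrt(-16651 + E(14, 150)) = sqrt(-16651 + (-84 + 150)/(2*(-82 + 150))) = sqrt(-16651 + (1/2)*66/68) = sqrt(-16651 + (1/2)*(1/68)*66) = sqrt(-16651 + 33/68) = sqrt(-1132235/68) = I*sqrt(19247995)/34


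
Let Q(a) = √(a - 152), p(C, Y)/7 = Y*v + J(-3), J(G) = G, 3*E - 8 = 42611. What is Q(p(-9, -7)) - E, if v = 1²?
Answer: -42619/3 + I*√222 ≈ -14206.0 + 14.9*I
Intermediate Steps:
E = 42619/3 (E = 8/3 + (⅓)*42611 = 8/3 + 42611/3 = 42619/3 ≈ 14206.)
v = 1
p(C, Y) = -21 + 7*Y (p(C, Y) = 7*(Y*1 - 3) = 7*(Y - 3) = 7*(-3 + Y) = -21 + 7*Y)
Q(a) = √(-152 + a)
Q(p(-9, -7)) - E = √(-152 + (-21 + 7*(-7))) - 1*42619/3 = √(-152 + (-21 - 49)) - 42619/3 = √(-152 - 70) - 42619/3 = √(-222) - 42619/3 = I*√222 - 42619/3 = -42619/3 + I*√222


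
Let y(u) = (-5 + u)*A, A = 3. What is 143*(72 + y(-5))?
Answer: 6006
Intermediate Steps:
y(u) = -15 + 3*u (y(u) = (-5 + u)*3 = -15 + 3*u)
143*(72 + y(-5)) = 143*(72 + (-15 + 3*(-5))) = 143*(72 + (-15 - 15)) = 143*(72 - 30) = 143*42 = 6006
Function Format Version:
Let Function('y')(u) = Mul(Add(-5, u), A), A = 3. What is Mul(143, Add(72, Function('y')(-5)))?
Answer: 6006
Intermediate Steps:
Function('y')(u) = Add(-15, Mul(3, u)) (Function('y')(u) = Mul(Add(-5, u), 3) = Add(-15, Mul(3, u)))
Mul(143, Add(72, Function('y')(-5))) = Mul(143, Add(72, Add(-15, Mul(3, -5)))) = Mul(143, Add(72, Add(-15, -15))) = Mul(143, Add(72, -30)) = Mul(143, 42) = 6006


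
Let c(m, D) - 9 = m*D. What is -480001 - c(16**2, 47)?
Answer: -492042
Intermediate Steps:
c(m, D) = 9 + D*m (c(m, D) = 9 + m*D = 9 + D*m)
-480001 - c(16**2, 47) = -480001 - (9 + 47*16**2) = -480001 - (9 + 47*256) = -480001 - (9 + 12032) = -480001 - 1*12041 = -480001 - 12041 = -492042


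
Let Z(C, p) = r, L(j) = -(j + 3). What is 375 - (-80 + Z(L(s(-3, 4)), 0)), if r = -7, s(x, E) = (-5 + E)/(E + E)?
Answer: 462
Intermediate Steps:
s(x, E) = (-5 + E)/(2*E) (s(x, E) = (-5 + E)/((2*E)) = (-5 + E)*(1/(2*E)) = (-5 + E)/(2*E))
L(j) = -3 - j (L(j) = -(3 + j) = -3 - j)
Z(C, p) = -7
375 - (-80 + Z(L(s(-3, 4)), 0)) = 375 - (-80 - 7) = 375 - 1*(-87) = 375 + 87 = 462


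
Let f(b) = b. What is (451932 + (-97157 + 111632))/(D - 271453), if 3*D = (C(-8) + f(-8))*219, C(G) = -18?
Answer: -155469/91117 ≈ -1.7063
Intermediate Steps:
D = -1898 (D = ((-18 - 8)*219)/3 = (-26*219)/3 = (⅓)*(-5694) = -1898)
(451932 + (-97157 + 111632))/(D - 271453) = (451932 + (-97157 + 111632))/(-1898 - 271453) = (451932 + 14475)/(-273351) = 466407*(-1/273351) = -155469/91117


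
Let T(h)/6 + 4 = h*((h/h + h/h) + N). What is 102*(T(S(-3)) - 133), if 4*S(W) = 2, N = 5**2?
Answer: -7752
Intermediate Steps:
N = 25
S(W) = 1/2 (S(W) = (1/4)*2 = 1/2)
T(h) = -24 + 162*h (T(h) = -24 + 6*(h*((h/h + h/h) + 25)) = -24 + 6*(h*((1 + 1) + 25)) = -24 + 6*(h*(2 + 25)) = -24 + 6*(h*27) = -24 + 6*(27*h) = -24 + 162*h)
102*(T(S(-3)) - 133) = 102*((-24 + 162*(1/2)) - 133) = 102*((-24 + 81) - 133) = 102*(57 - 133) = 102*(-76) = -7752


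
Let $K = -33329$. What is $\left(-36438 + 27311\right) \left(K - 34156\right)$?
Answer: $615935595$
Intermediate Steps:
$\left(-36438 + 27311\right) \left(K - 34156\right) = \left(-36438 + 27311\right) \left(-33329 - 34156\right) = \left(-9127\right) \left(-67485\right) = 615935595$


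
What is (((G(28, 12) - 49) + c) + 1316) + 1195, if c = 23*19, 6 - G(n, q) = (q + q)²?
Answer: 2329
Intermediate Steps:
G(n, q) = 6 - 4*q² (G(n, q) = 6 - (q + q)² = 6 - (2*q)² = 6 - 4*q²)
c = 437
(((G(28, 12) - 49) + c) + 1316) + 1195 = ((((6 - 4*12²) - 49) + 437) + 1316) + 1195 = ((((6 - 4*144) - 49) + 437) + 1316) + 1195 = ((((6 - 576) - 49) + 437) + 1316) + 1195 = (((-570 - 49) + 437) + 1316) + 1195 = ((-619 + 437) + 1316) + 1195 = (-182 + 1316) + 1195 = 1134 + 1195 = 2329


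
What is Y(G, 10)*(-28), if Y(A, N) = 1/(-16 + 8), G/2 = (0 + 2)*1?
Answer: 7/2 ≈ 3.5000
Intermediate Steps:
G = 4 (G = 2*((0 + 2)*1) = 2*(2*1) = 2*2 = 4)
Y(A, N) = -⅛ (Y(A, N) = 1/(-8) = -⅛)
Y(G, 10)*(-28) = -⅛*(-28) = 7/2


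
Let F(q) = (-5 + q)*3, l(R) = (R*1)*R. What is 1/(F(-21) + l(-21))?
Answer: 1/363 ≈ 0.0027548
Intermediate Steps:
l(R) = R**2 (l(R) = R*R = R**2)
F(q) = -15 + 3*q
1/(F(-21) + l(-21)) = 1/((-15 + 3*(-21)) + (-21)**2) = 1/((-15 - 63) + 441) = 1/(-78 + 441) = 1/363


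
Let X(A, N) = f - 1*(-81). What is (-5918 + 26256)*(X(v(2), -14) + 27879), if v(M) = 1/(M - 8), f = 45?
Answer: 569565690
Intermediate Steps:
v(M) = 1/(-8 + M)
X(A, N) = 126 (X(A, N) = 45 - 1*(-81) = 45 + 81 = 126)
(-5918 + 26256)*(X(v(2), -14) + 27879) = (-5918 + 26256)*(126 + 27879) = 20338*28005 = 569565690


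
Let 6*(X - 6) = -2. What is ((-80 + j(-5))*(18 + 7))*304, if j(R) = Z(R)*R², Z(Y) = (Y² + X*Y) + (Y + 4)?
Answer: -4294000/3 ≈ -1.4313e+6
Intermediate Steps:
X = 17/3 (X = 6 + (⅙)*(-2) = 6 - ⅓ = 17/3 ≈ 5.6667)
Z(Y) = 4 + Y² + 20*Y/3 (Z(Y) = (Y² + 17*Y/3) + (Y + 4) = (Y² + 17*Y/3) + (4 + Y) = 4 + Y² + 20*Y/3)
j(R) = R²*(4 + R² + 20*R/3) (j(R) = (4 + R² + 20*R/3)*R² = R²*(4 + R² + 20*R/3))
((-80 + j(-5))*(18 + 7))*304 = ((-80 + (-5)²*(4 + (-5)² + (20/3)*(-5)))*(18 + 7))*304 = ((-80 + 25*(4 + 25 - 100/3))*25)*304 = ((-80 + 25*(-13/3))*25)*304 = ((-80 - 325/3)*25)*304 = -565/3*25*304 = -14125/3*304 = -4294000/3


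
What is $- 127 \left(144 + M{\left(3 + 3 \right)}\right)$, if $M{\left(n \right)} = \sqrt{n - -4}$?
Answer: $-18288 - 127 \sqrt{10} \approx -18690.0$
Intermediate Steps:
$M{\left(n \right)} = \sqrt{4 + n}$ ($M{\left(n \right)} = \sqrt{n + 4} = \sqrt{4 + n}$)
$- 127 \left(144 + M{\left(3 + 3 \right)}\right) = - 127 \left(144 + \sqrt{4 + \left(3 + 3\right)}\right) = - 127 \left(144 + \sqrt{4 + 6}\right) = - 127 \left(144 + \sqrt{10}\right) = -18288 - 127 \sqrt{10}$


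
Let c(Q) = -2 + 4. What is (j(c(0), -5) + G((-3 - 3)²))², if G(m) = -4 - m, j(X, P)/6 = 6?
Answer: 16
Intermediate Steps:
c(Q) = 2
j(X, P) = 36 (j(X, P) = 6*6 = 36)
(j(c(0), -5) + G((-3 - 3)²))² = (36 + (-4 - (-3 - 3)²))² = (36 + (-4 - 1*(-6)²))² = (36 + (-4 - 1*36))² = (36 + (-4 - 36))² = (36 - 40)² = (-4)² = 16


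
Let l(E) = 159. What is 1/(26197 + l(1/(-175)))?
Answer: 1/26356 ≈ 3.7942e-5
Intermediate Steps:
1/(26197 + l(1/(-175))) = 1/(26197 + 159) = 1/26356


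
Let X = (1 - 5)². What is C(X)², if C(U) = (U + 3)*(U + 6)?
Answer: 174724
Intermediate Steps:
X = 16 (X = (-4)² = 16)
C(U) = (3 + U)*(6 + U)
C(X)² = (18 + 16² + 9*16)² = (18 + 256 + 144)² = 418² = 174724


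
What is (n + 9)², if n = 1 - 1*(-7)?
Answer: 289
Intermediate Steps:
n = 8 (n = 1 + 7 = 8)
(n + 9)² = (8 + 9)² = 17² = 289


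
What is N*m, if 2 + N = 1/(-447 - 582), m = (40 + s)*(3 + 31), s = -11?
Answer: -2030174/1029 ≈ -1973.0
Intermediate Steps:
m = 986 (m = (40 - 11)*(3 + 31) = 29*34 = 986)
N = -2059/1029 (N = -2 + 1/(-447 - 582) = -2 + 1/(-1029) = -2 - 1/1029 = -2059/1029 ≈ -2.0010)
N*m = -2059/1029*986 = -2030174/1029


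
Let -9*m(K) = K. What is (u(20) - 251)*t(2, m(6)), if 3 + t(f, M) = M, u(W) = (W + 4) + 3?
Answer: 2464/3 ≈ 821.33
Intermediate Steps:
m(K) = -K/9
u(W) = 7 + W (u(W) = (4 + W) + 3 = 7 + W)
t(f, M) = -3 + M
(u(20) - 251)*t(2, m(6)) = ((7 + 20) - 251)*(-3 - ⅑*6) = (27 - 251)*(-3 - ⅔) = -224*(-11/3) = 2464/3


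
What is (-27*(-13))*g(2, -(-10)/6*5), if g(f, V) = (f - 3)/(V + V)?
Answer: -1053/50 ≈ -21.060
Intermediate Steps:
g(f, V) = (-3 + f)/(2*V) (g(f, V) = (-3 + f)/((2*V)) = (-3 + f)*(1/(2*V)) = (-3 + f)/(2*V))
(-27*(-13))*g(2, -(-10)/6*5) = (-27*(-13))*((-3 + 2)/(2*((-(-10)/6*5)))) = 351*((1/2)*(-1)/(-(-10)/6*5)) = 351*((1/2)*(-1)/(-5*(-1/3)*5)) = 351*((1/2)*(-1)/((5/3)*5)) = 351*((1/2)*(-1)/(25/3)) = 351*((1/2)*(3/25)*(-1)) = 351*(-3/50) = -1053/50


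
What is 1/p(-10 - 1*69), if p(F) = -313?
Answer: -1/313 ≈ -0.0031949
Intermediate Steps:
1/p(-10 - 1*69) = 1/(-313) = -1/313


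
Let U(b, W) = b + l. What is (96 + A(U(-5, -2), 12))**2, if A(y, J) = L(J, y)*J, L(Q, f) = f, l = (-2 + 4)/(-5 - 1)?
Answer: 1024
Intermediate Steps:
l = -1/3 (l = 2/(-6) = 2*(-1/6) = -1/3 ≈ -0.33333)
U(b, W) = -1/3 + b (U(b, W) = b - 1/3 = -1/3 + b)
A(y, J) = J*y (A(y, J) = y*J = J*y)
(96 + A(U(-5, -2), 12))**2 = (96 + 12*(-1/3 - 5))**2 = (96 + 12*(-16/3))**2 = (96 - 64)**2 = 32**2 = 1024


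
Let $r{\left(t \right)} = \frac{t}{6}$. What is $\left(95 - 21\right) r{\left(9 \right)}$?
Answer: $111$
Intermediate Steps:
$r{\left(t \right)} = \frac{t}{6}$ ($r{\left(t \right)} = t \frac{1}{6} = \frac{t}{6}$)
$\left(95 - 21\right) r{\left(9 \right)} = \left(95 - 21\right) \frac{1}{6} \cdot 9 = 74 \cdot \frac{3}{2} = 111$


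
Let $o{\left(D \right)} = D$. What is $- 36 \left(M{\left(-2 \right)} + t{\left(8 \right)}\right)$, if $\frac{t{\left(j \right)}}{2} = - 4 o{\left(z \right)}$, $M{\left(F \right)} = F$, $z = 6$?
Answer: $1800$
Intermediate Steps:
$t{\left(j \right)} = -48$ ($t{\left(j \right)} = 2 \left(\left(-4\right) 6\right) = 2 \left(-24\right) = -48$)
$- 36 \left(M{\left(-2 \right)} + t{\left(8 \right)}\right) = - 36 \left(-2 - 48\right) = \left(-36\right) \left(-50\right) = 1800$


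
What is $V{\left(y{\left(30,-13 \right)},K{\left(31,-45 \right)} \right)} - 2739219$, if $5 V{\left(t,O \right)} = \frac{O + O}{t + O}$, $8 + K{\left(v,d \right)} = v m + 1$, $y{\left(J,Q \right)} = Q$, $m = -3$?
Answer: $- \frac{309531707}{113} \approx -2.7392 \cdot 10^{6}$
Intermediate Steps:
$K{\left(v,d \right)} = -7 - 3 v$ ($K{\left(v,d \right)} = -8 + \left(v \left(-3\right) + 1\right) = -8 - \left(-1 + 3 v\right) = -7 - 3 v$)
$V{\left(t,O \right)} = \frac{2 O}{5 \left(O + t\right)}$ ($V{\left(t,O \right)} = \frac{\left(O + O\right) \frac{1}{t + O}}{5} = \frac{2 O \frac{1}{O + t}}{5} = \frac{2 O}{5 \left(O + t\right)}$)
$V{\left(y{\left(30,-13 \right)},K{\left(31,-45 \right)} \right)} - 2739219 = \frac{2 \left(-7 - 93\right)}{5 \left(\left(-7 - 93\right) - 13\right)} - 2739219 = \frac{2}{5} \left(-100\right) \frac{1}{-100 - 13} - 2739219 = \frac{2}{5} \left(-100\right) \frac{1}{-113} - 2739219 = \frac{2}{5} \left(-100\right) \left(- \frac{1}{113}\right) - 2739219 = \frac{40}{113} - 2739219 = - \frac{309531707}{113}$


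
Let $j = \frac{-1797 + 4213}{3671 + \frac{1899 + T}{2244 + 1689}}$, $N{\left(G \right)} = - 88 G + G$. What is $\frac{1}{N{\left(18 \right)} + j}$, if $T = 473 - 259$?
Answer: $- \frac{3610039}{5650945542} \approx -0.00063884$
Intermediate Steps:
$T = 214$
$N{\left(G \right)} = - 87 G$
$j = \frac{2375532}{3610039}$ ($j = \frac{-1797 + 4213}{3671 + \frac{1899 + 214}{2244 + 1689}} = \frac{2416}{3671 + \frac{2113}{3933}} = \frac{2416}{\frac{14440156}{3933}} = 2416 \cdot \frac{3933}{14440156} = \frac{2375532}{3610039} \approx 0.65804$)
$\frac{1}{N{\left(18 \right)} + j} = \frac{1}{\left(-87\right) 18 + \frac{2375532}{3610039}} = \frac{1}{-1566 + \frac{2375532}{3610039}} = \frac{1}{- \frac{5650945542}{3610039}} = - \frac{3610039}{5650945542}$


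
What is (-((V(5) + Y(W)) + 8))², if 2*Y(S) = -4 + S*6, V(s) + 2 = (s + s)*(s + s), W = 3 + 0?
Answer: 12769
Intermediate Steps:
W = 3
V(s) = -2 + 4*s² (V(s) = -2 + (s + s)*(s + s) = -2 + (2*s)*(2*s) = -2 + 4*s²)
Y(S) = -2 + 3*S (Y(S) = (-4 + S*6)/2 = (-4 + 6*S)/2 = -2 + 3*S)
(-((V(5) + Y(W)) + 8))² = (-(((-2 + 4*5²) + (-2 + 3*3)) + 8))² = (-(((-2 + 4*25) + (-2 + 9)) + 8))² = (-(((-2 + 100) + 7) + 8))² = (-((98 + 7) + 8))² = (-(105 + 8))² = (-1*113)² = (-113)² = 12769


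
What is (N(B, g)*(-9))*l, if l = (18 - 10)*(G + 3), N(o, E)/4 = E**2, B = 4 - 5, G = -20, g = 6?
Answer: 176256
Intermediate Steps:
B = -1
N(o, E) = 4*E**2
l = -136 (l = (18 - 10)*(-20 + 3) = 8*(-17) = -136)
(N(B, g)*(-9))*l = ((4*6**2)*(-9))*(-136) = ((4*36)*(-9))*(-136) = (144*(-9))*(-136) = -1296*(-136) = 176256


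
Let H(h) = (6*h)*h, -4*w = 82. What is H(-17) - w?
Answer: 3509/2 ≈ 1754.5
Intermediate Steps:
w = -41/2 (w = -1/4*82 = -41/2 ≈ -20.500)
H(h) = 6*h**2
H(-17) - w = 6*(-17)**2 - 1*(-41/2) = 6*289 + 41/2 = 1734 + 41/2 = 3509/2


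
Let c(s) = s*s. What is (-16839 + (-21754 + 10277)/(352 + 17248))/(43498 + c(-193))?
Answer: -296377877/1421147200 ≈ -0.20855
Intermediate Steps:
c(s) = s²
(-16839 + (-21754 + 10277)/(352 + 17248))/(43498 + c(-193)) = (-16839 + (-21754 + 10277)/(352 + 17248))/(43498 + (-193)²) = (-16839 - 11477/17600)/(43498 + 37249) = (-16839 - 11477*1/17600)/80747 = (-16839 - 11477/17600)*(1/80747) = -296377877/17600*1/80747 = -296377877/1421147200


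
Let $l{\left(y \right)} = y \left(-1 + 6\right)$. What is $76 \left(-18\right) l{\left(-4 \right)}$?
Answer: $27360$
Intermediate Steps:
$l{\left(y \right)} = 5 y$ ($l{\left(y \right)} = y 5 = 5 y$)
$76 \left(-18\right) l{\left(-4 \right)} = 76 \left(-18\right) 5 \left(-4\right) = \left(-1368\right) \left(-20\right) = 27360$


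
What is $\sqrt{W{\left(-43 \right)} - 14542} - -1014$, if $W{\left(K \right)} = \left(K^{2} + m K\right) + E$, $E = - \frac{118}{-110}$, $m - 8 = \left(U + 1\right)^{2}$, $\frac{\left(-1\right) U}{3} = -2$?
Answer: $1014 + \frac{i \sqrt{45807355}}{55} \approx 1014.0 + 123.06 i$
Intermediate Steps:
$U = 6$ ($U = \left(-3\right) \left(-2\right) = 6$)
$m = 57$ ($m = 8 + \left(6 + 1\right)^{2} = 8 + 7^{2} = 8 + 49 = 57$)
$E = \frac{59}{55}$ ($E = \left(-118\right) \left(- \frac{1}{110}\right) = \frac{59}{55} \approx 1.0727$)
$W{\left(K \right)} = \frac{59}{55} + K^{2} + 57 K$ ($W{\left(K \right)} = \left(K^{2} + 57 K\right) + \frac{59}{55} = \frac{59}{55} + K^{2} + 57 K$)
$\sqrt{W{\left(-43 \right)} - 14542} - -1014 = \sqrt{\left(\frac{59}{55} + \left(-43\right)^{2} + 57 \left(-43\right)\right) - 14542} - -1014 = \sqrt{\left(\frac{59}{55} + 1849 - 2451\right) - 14542} + 1014 = \sqrt{- \frac{33051}{55} - 14542} + 1014 = \sqrt{- \frac{832861}{55}} + 1014 = \frac{i \sqrt{45807355}}{55} + 1014 = 1014 + \frac{i \sqrt{45807355}}{55}$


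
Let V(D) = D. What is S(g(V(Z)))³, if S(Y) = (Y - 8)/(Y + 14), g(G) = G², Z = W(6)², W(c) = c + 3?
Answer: 281397674377/284241359375 ≈ 0.99000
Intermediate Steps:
W(c) = 3 + c
Z = 81 (Z = (3 + 6)² = 9² = 81)
S(Y) = (-8 + Y)/(14 + Y)
S(g(V(Z)))³ = ((-8 + 81²)/(14 + 81²))³ = ((-8 + 6561)/(14 + 6561))³ = (6553/6575)³ = 281397674377/284241359375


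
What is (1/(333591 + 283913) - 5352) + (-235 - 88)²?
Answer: 61118693409/617504 ≈ 98977.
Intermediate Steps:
(1/(333591 + 283913) - 5352) + (-235 - 88)² = (1/617504 - 5352) + (-323)² = (1/617504 - 5352) + 104329 = -3304881407/617504 + 104329 = 61118693409/617504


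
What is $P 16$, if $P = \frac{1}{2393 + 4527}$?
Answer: $\frac{2}{865} \approx 0.0023121$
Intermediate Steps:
$P = \frac{1}{6920} \approx 0.00014451$
$P 16 = \frac{1}{6920} \cdot 16 = \frac{2}{865}$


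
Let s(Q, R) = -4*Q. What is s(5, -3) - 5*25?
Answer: -145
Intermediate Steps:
s(5, -3) - 5*25 = -4*5 - 5*25 = -20 - 125 = -145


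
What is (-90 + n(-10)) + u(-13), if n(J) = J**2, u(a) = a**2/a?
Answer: -3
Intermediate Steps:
u(a) = a
(-90 + n(-10)) + u(-13) = (-90 + (-10)**2) - 13 = (-90 + 100) - 13 = 10 - 13 = -3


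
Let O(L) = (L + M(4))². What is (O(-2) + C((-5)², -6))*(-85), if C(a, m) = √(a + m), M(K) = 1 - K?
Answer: -2125 - 85*√19 ≈ -2495.5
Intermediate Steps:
O(L) = (-3 + L)² (O(L) = (L + (1 - 1*4))² = (L + (1 - 4))² = (L - 3)² = (-3 + L)²)
(O(-2) + C((-5)², -6))*(-85) = ((-3 - 2)² + √((-5)² - 6))*(-85) = ((-5)² + √(25 - 6))*(-85) = (25 + √19)*(-85) = -2125 - 85*√19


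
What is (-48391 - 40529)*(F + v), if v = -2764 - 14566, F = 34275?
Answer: -1506749400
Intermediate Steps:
v = -17330
(-48391 - 40529)*(F + v) = (-48391 - 40529)*(34275 - 17330) = -88920*16945 = -1506749400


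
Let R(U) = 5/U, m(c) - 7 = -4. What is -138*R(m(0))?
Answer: -230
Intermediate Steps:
m(c) = 3 (m(c) = 7 - 4 = 3)
-138*R(m(0)) = -690/3 = -138*5/3 = -230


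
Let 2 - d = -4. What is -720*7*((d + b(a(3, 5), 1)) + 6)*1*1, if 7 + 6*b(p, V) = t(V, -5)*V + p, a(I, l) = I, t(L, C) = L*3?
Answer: -59640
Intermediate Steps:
d = 6 (d = 2 - 1*(-4) = 2 + 4 = 6)
t(L, C) = 3*L
b(p, V) = -7/6 + V**2/2 + p/6 (b(p, V) = -7/6 + ((3*V)*V + p)/6 = -7/6 + (3*V**2 + p)/6 = -7/6 + (p + 3*V**2)/6 = -7/6 + (V**2/2 + p/6) = -7/6 + V**2/2 + p/6)
-720*7*((d + b(a(3, 5), 1)) + 6)*1*1 = -720*7*((6 + (-7/6 + (1/2)*1**2 + (1/6)*3)) + 6)*1*1 = -720*7*((6 + (-7/6 + (1/2)*1 + 1/2)) + 6) = -720*7*((6 + (-7/6 + 1/2 + 1/2)) + 6) = -720*7*((6 - 1/6) + 6) = -720*7*(35/6 + 6) = -720*7*(71/6) = -59640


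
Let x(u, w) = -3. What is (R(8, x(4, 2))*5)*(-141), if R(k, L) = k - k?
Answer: 0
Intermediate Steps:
R(k, L) = 0
(R(8, x(4, 2))*5)*(-141) = (0*5)*(-141) = 0*(-141) = 0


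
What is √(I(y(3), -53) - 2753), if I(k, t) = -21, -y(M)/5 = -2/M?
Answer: I*√2774 ≈ 52.669*I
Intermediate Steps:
y(M) = 10/M (y(M) = -(-10)/M = 10/M)
√(I(y(3), -53) - 2753) = √(-21 - 2753) = √(-2774) = I*√2774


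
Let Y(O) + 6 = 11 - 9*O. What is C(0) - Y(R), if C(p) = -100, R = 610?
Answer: 5385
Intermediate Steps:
Y(O) = 5 - 9*O (Y(O) = -6 + (11 - 9*O) = 5 - 9*O)
C(0) - Y(R) = -100 - (5 - 9*610) = -100 - (5 - 5490) = -100 - 1*(-5485) = -100 + 5485 = 5385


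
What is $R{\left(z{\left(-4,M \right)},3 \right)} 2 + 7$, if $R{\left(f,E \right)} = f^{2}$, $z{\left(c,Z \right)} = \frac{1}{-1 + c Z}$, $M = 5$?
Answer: $\frac{3089}{441} \approx 7.0045$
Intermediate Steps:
$z{\left(c,Z \right)} = \frac{1}{-1 + Z c}$
$R{\left(z{\left(-4,M \right)},3 \right)} 2 + 7 = \left(\frac{1}{-1 + 5 \left(-4\right)}\right)^{2} \cdot 2 + 7 = \left(\frac{1}{-1 - 20}\right)^{2} \cdot 2 + 7 = \left(\frac{1}{-21}\right)^{2} \cdot 2 + 7 = \left(- \frac{1}{21}\right)^{2} \cdot 2 + 7 = \frac{1}{441} \cdot 2 + 7 = \frac{2}{441} + 7 = \frac{3089}{441}$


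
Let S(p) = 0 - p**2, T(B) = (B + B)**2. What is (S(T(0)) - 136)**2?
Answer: 18496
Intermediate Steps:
T(B) = 4*B**2 (T(B) = (2*B)**2 = 4*B**2)
S(p) = -p**2
(S(T(0)) - 136)**2 = (-(4*0**2)**2 - 136)**2 = (-(4*0)**2 - 136)**2 = (-1*0**2 - 136)**2 = (-1*0 - 136)**2 = (0 - 136)**2 = (-136)**2 = 18496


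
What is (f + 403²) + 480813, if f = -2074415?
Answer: -1431193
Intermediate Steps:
(f + 403²) + 480813 = (-2074415 + 403²) + 480813 = (-2074415 + 162409) + 480813 = -1912006 + 480813 = -1431193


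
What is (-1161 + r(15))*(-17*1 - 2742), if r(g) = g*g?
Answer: 2582424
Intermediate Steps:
r(g) = g²
(-1161 + r(15))*(-17*1 - 2742) = (-1161 + 15²)*(-17*1 - 2742) = (-1161 + 225)*(-17 - 2742) = -936*(-2759) = 2582424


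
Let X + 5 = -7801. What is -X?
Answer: 7806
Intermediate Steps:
X = -7806 (X = -5 - 7801 = -7806)
-X = -1*(-7806) = 7806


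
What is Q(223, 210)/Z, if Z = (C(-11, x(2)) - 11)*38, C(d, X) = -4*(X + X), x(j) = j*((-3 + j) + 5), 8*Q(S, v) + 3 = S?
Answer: -11/1140 ≈ -0.0096491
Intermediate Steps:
Q(S, v) = -3/8 + S/8
x(j) = j*(2 + j)
C(d, X) = -8*X
Z = -2850 (Z = (-16*(2 + 2) - 11)*38 = (-16*4 - 11)*38 = (-8*8 - 11)*38 = (-64 - 11)*38 = -75*38 = -2850)
Q(223, 210)/Z = (-3/8 + (⅛)*223)/(-2850) = (-3/8 + 223/8)*(-1/2850) = (55/2)*(-1/2850) = -11/1140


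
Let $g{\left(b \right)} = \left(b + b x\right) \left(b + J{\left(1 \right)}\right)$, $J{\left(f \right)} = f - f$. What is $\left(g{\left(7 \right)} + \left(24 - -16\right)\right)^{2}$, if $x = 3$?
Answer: $55696$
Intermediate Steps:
$J{\left(f \right)} = 0$
$g{\left(b \right)} = 4 b^{2}$ ($g{\left(b \right)} = \left(b + b 3\right) \left(b + 0\right) = \left(b + 3 b\right) b = 4 b b = 4 b^{2}$)
$\left(g{\left(7 \right)} + \left(24 - -16\right)\right)^{2} = \left(4 \cdot 7^{2} + \left(24 - -16\right)\right)^{2} = \left(4 \cdot 49 + \left(24 + 16\right)\right)^{2} = \left(196 + 40\right)^{2} = 236^{2} = 55696$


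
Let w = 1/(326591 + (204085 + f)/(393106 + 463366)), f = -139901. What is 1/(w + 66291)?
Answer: 34964513892/2317832590521631 ≈ 1.5085e-5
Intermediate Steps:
w = 107059/34964513892 (w = 1/(326591 + (204085 - 139901)/(393106 + 463366)) = 1/(326591 + 64184/856472) = 1/(326591 + 64184*(1/856472)) = 1/(326591 + 8023/107059) = 1/(34964513892/107059) = 107059/34964513892 ≈ 3.0619e-6)
1/(w + 66291) = 1/(107059/34964513892 + 66291) = 1/(2317832590521631/34964513892) = 34964513892/2317832590521631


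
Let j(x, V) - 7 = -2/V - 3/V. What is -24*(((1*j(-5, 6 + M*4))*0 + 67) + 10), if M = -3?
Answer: -1848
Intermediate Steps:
j(x, V) = 7 - 5/V (j(x, V) = 7 + (-2/V - 3/V) = 7 - 5/V)
-24*(((1*j(-5, 6 + M*4))*0 + 67) + 10) = -24*(((1*(7 - 5/(6 - 3*4)))*0 + 67) + 10) = -24*(((1*(7 - 5/(6 - 12)))*0 + 67) + 10) = -24*(((1*(7 - 5/(-6)))*0 + 67) + 10) = -24*(((1*(7 - 5*(-1/6)))*0 + 67) + 10) = -24*(((1*(7 + 5/6))*0 + 67) + 10) = -24*(((1*(47/6))*0 + 67) + 10) = -24*(((47/6)*0 + 67) + 10) = -24*((0 + 67) + 10) = -24*(67 + 10) = -24*77 = -1848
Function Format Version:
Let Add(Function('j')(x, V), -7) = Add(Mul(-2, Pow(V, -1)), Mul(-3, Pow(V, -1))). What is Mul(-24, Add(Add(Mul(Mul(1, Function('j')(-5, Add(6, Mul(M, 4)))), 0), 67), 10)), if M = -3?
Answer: -1848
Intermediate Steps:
Function('j')(x, V) = Add(7, Mul(-5, Pow(V, -1))) (Function('j')(x, V) = Add(7, Add(Mul(-2, Pow(V, -1)), Mul(-3, Pow(V, -1)))) = Add(7, Mul(-5, Pow(V, -1))))
Mul(-24, Add(Add(Mul(Mul(1, Function('j')(-5, Add(6, Mul(M, 4)))), 0), 67), 10)) = Mul(-24, Add(Add(Mul(Mul(1, Add(7, Mul(-5, Pow(Add(6, Mul(-3, 4)), -1)))), 0), 67), 10)) = Mul(-24, Add(Add(Mul(Mul(1, Add(7, Mul(-5, Pow(Add(6, -12), -1)))), 0), 67), 10)) = Mul(-24, Add(Add(Mul(Mul(1, Add(7, Mul(-5, Pow(-6, -1)))), 0), 67), 10)) = Mul(-24, Add(Add(Mul(Mul(1, Add(7, Mul(-5, Rational(-1, 6)))), 0), 67), 10)) = Mul(-24, Add(Add(Mul(Mul(1, Add(7, Rational(5, 6))), 0), 67), 10)) = Mul(-24, Add(Add(Mul(Mul(1, Rational(47, 6)), 0), 67), 10)) = Mul(-24, Add(Add(Mul(Rational(47, 6), 0), 67), 10)) = Mul(-24, Add(Add(0, 67), 10)) = Mul(-24, Add(67, 10)) = Mul(-24, 77) = -1848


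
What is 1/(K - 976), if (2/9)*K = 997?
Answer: 2/7021 ≈ 0.00028486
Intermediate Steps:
K = 8973/2 (K = (9/2)*997 = 8973/2 ≈ 4486.5)
1/(K - 976) = 1/(8973/2 - 976) = 1/(7021/2) = 2/7021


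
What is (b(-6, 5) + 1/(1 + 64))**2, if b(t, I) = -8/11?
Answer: 259081/511225 ≈ 0.50678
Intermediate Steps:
b(t, I) = -8/11 (b(t, I) = -8*1/11 = -8/11)
(b(-6, 5) + 1/(1 + 64))**2 = (-8/11 + 1/(1 + 64))**2 = (-8/11 + 1/65)**2 = (-509/715)**2 = 259081/511225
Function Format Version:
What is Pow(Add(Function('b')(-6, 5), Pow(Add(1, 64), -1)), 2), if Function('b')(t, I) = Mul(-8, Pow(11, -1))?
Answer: Rational(259081, 511225) ≈ 0.50678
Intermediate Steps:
Function('b')(t, I) = Rational(-8, 11) (Function('b')(t, I) = Mul(-8, Rational(1, 11)) = Rational(-8, 11))
Pow(Add(Function('b')(-6, 5), Pow(Add(1, 64), -1)), 2) = Pow(Add(Rational(-8, 11), Pow(Add(1, 64), -1)), 2) = Pow(Add(Rational(-8, 11), Pow(65, -1)), 2) = Pow(Add(Rational(-8, 11), Rational(1, 65)), 2) = Pow(Rational(-509, 715), 2) = Rational(259081, 511225)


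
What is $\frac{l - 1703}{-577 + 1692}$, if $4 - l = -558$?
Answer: $- \frac{1141}{1115} \approx -1.0233$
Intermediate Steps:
$l = 562$ ($l = 4 - -558 = 4 + 558 = 562$)
$\frac{l - 1703}{-577 + 1692} = \frac{562 - 1703}{-577 + 1692} = - \frac{1141}{1115}$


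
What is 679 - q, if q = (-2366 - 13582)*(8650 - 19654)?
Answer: -175491113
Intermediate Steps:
q = 175491792 (q = -15948*(-11004) = 175491792)
679 - q = 679 - 1*175491792 = 679 - 175491792 = -175491113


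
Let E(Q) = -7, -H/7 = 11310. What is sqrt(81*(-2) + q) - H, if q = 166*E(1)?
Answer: 79170 + 2*I*sqrt(331) ≈ 79170.0 + 36.387*I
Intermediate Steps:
H = -79170 (H = -7*11310 = -79170)
q = -1162 (q = 166*(-7) = -1162)
sqrt(81*(-2) + q) - H = sqrt(81*(-2) - 1162) - 1*(-79170) = sqrt(-162 - 1162) + 79170 = sqrt(-1324) + 79170 = 2*I*sqrt(331) + 79170 = 79170 + 2*I*sqrt(331)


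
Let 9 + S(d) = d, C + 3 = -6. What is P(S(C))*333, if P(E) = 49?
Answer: 16317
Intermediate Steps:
C = -9 (C = -3 - 6 = -9)
S(d) = -9 + d
P(S(C))*333 = 49*333 = 16317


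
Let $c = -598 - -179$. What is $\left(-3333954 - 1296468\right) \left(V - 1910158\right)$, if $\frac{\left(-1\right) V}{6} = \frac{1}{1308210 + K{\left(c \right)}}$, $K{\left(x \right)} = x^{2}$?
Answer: $\frac{13123713570198457728}{1483771} \approx 8.8448 \cdot 10^{12}$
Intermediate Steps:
$c = -419$ ($c = -598 + 179 = -419$)
$V = - \frac{6}{1483771}$ ($V = - \frac{6}{1308210 + \left(-419\right)^{2}} = - \frac{6}{1308210 + 175561} = - \frac{6}{1483771} \approx -4.0438 \cdot 10^{-6}$)
$\left(-3333954 - 1296468\right) \left(V - 1910158\right) = \left(-3333954 - 1296468\right) \left(- \frac{6}{1483771} - 1910158\right) = \left(-4630422\right) \left(- \frac{2834237045824}{1483771}\right) = \frac{13123713570198457728}{1483771}$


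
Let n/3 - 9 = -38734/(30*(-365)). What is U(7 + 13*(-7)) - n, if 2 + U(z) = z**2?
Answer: 12804908/1825 ≈ 7016.4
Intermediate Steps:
n = 68642/1825 (n = 27 + 3*(-38734/(30*(-365))) = 27 + 3*(-38734/(-10950)) = 27 + 3*(-38734*(-1/10950)) = 27 + 3*(19367/5475) = 27 + 19367/1825 = 68642/1825 ≈ 37.612)
U(z) = -2 + z**2
U(7 + 13*(-7)) - n = (-2 + (7 + 13*(-7))**2) - 1*68642/1825 = (-2 + (7 - 91)**2) - 68642/1825 = (-2 + (-84)**2) - 68642/1825 = (-2 + 7056) - 68642/1825 = 7054 - 68642/1825 = 12804908/1825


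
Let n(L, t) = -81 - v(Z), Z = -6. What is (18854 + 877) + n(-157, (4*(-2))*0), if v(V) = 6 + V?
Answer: 19650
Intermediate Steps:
n(L, t) = -81 (n(L, t) = -81 - (6 - 6) = -81 - 1*0 = -81 + 0 = -81)
(18854 + 877) + n(-157, (4*(-2))*0) = (18854 + 877) - 81 = 19731 - 81 = 19650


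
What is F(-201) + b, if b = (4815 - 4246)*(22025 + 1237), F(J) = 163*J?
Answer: 13203315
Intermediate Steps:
b = 13236078 (b = 569*23262 = 13236078)
F(-201) + b = 163*(-201) + 13236078 = -32763 + 13236078 = 13203315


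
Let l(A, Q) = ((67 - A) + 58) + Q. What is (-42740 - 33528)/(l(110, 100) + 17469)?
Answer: -19067/4396 ≈ -4.3373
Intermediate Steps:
l(A, Q) = 125 + Q - A (l(A, Q) = (125 - A) + Q = 125 + Q - A)
(-42740 - 33528)/(l(110, 100) + 17469) = (-42740 - 33528)/((125 + 100 - 1*110) + 17469) = -76268/((125 + 100 - 110) + 17469) = -76268/(115 + 17469) = -76268/17584 = -76268*1/17584 = -19067/4396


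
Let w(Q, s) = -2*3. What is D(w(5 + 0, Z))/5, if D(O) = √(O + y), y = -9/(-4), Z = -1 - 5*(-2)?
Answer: I*√15/10 ≈ 0.3873*I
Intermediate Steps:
Z = 9 (Z = -1 + 10 = 9)
y = 9/4 (y = -9*(-¼) = 9/4 ≈ 2.2500)
w(Q, s) = -6
D(O) = √(9/4 + O) (D(O) = √(O + 9/4) = √(9/4 + O))
D(w(5 + 0, Z))/5 = (√(9 + 4*(-6))/2)/5 = (√(9 - 24)/2)*(⅕) = (√(-15)/2)*(⅕) = ((I*√15)/2)*(⅕) = (I*√15/2)*(⅕) = I*√15/10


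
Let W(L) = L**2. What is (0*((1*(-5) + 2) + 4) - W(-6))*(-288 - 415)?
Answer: 25308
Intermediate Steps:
(0*((1*(-5) + 2) + 4) - W(-6))*(-288 - 415) = (0*((1*(-5) + 2) + 4) - 1*(-6)**2)*(-288 - 415) = (0*((-5 + 2) + 4) - 1*36)*(-703) = (0*(-3 + 4) - 36)*(-703) = (0*1 - 36)*(-703) = (0 - 36)*(-703) = -36*(-703) = 25308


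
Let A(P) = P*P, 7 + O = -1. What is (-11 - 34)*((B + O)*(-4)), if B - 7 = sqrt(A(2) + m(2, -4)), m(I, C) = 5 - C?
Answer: -180 + 180*sqrt(13) ≈ 469.00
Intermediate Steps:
O = -8 (O = -7 - 1 = -8)
A(P) = P**2
B = 7 + sqrt(13) (B = 7 + sqrt(2**2 + (5 - 1*(-4))) = 7 + sqrt(4 + (5 + 4)) = 7 + sqrt(4 + 9) = 7 + sqrt(13) ≈ 10.606)
(-11 - 34)*((B + O)*(-4)) = (-11 - 34)*(((7 + sqrt(13)) - 8)*(-4)) = -45*(-1 + sqrt(13))*(-4) = -45*(4 - 4*sqrt(13)) = -180 + 180*sqrt(13)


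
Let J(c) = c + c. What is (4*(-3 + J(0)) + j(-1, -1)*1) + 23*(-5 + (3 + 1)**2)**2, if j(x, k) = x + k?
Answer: 2769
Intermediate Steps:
J(c) = 2*c
j(x, k) = k + x
(4*(-3 + J(0)) + j(-1, -1)*1) + 23*(-5 + (3 + 1)**2)**2 = (4*(-3 + 2*0) + (-1 - 1)*1) + 23*(-5 + (3 + 1)**2)**2 = (4*(-3 + 0) - 2*1) + 23*(-5 + 4**2)**2 = (4*(-3) - 2) + 23*(-5 + 16)**2 = (-12 - 2) + 23*11**2 = -14 + 23*121 = -14 + 2783 = 2769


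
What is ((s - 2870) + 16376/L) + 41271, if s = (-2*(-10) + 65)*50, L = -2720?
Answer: 14499293/340 ≈ 42645.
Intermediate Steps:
s = 4250 (s = (20 + 65)*50 = 85*50 = 4250)
((s - 2870) + 16376/L) + 41271 = ((4250 - 2870) + 16376/(-2720)) + 41271 = (1380 + 16376*(-1/2720)) + 41271 = (1380 - 2047/340) + 41271 = 467153/340 + 41271 = 14499293/340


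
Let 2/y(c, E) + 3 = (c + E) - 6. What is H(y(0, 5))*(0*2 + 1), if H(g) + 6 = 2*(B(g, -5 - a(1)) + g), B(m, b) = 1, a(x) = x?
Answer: -5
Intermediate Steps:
y(c, E) = 2/(-9 + E + c) (y(c, E) = 2/(-3 + ((c + E) - 6)) = 2/(-3 + ((E + c) - 6)) = 2/(-3 + (-6 + E + c)) = 2/(-9 + E + c))
H(g) = -4 + 2*g (H(g) = -6 + 2*(1 + g) = -6 + (2 + 2*g) = -4 + 2*g)
H(y(0, 5))*(0*2 + 1) = (-4 + 2*(2/(-9 + 5 + 0)))*(0*2 + 1) = (-4 + 2*(2/(-4)))*(0 + 1) = (-4 + 2*(2*(-¼)))*1 = (-4 + 2*(-½))*1 = (-4 - 1)*1 = -5*1 = -5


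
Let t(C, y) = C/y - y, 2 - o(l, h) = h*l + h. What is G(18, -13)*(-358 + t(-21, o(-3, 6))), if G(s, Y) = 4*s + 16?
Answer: -32868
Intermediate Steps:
o(l, h) = 2 - h - h*l (o(l, h) = 2 - (h*l + h) = 2 - (h + h*l) = 2 + (-h - h*l) = 2 - h - h*l)
t(C, y) = -y + C/y
G(s, Y) = 16 + 4*s
G(18, -13)*(-358 + t(-21, o(-3, 6))) = (16 + 4*18)*(-358 + (-(2 - 1*6 - 1*6*(-3)) - 21/(2 - 1*6 - 1*6*(-3)))) = (16 + 72)*(-358 + (-(2 - 6 + 18) - 21/(2 - 6 + 18))) = 88*(-358 + (-1*14 - 21/14)) = 88*(-358 + (-14 - 21*1/14)) = 88*(-358 + (-14 - 3/2)) = 88*(-358 - 31/2) = 88*(-747/2) = -32868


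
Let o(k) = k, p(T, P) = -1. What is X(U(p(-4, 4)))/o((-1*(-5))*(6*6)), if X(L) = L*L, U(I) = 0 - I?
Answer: 1/180 ≈ 0.0055556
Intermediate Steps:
U(I) = -I
X(L) = L**2
X(U(p(-4, 4)))/o((-1*(-5))*(6*6)) = (-1*(-1))**2/(((-1*(-5))*(6*6))) = 1**2/((5*36)) = 1/180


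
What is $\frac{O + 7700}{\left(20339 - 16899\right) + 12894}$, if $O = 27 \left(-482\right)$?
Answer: $- \frac{2657}{8167} \approx -0.32533$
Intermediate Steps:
$O = -13014$
$\frac{O + 7700}{\left(20339 - 16899\right) + 12894} = \frac{-13014 + 7700}{\left(20339 - 16899\right) + 12894} = - \frac{5314}{3440 + 12894} = - \frac{5314}{16334} = \left(-5314\right) \frac{1}{16334} = - \frac{2657}{8167}$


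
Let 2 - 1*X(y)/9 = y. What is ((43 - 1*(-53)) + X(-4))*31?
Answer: 4650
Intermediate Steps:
X(y) = 18 - 9*y
((43 - 1*(-53)) + X(-4))*31 = ((43 - 1*(-53)) + (18 - 9*(-4)))*31 = ((43 + 53) + (18 + 36))*31 = (96 + 54)*31 = 150*31 = 4650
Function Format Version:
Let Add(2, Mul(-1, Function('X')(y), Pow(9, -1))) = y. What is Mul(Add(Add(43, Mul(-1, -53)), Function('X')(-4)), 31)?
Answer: 4650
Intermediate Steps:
Function('X')(y) = Add(18, Mul(-9, y))
Mul(Add(Add(43, Mul(-1, -53)), Function('X')(-4)), 31) = Mul(Add(Add(43, Mul(-1, -53)), Add(18, Mul(-9, -4))), 31) = Mul(Add(Add(43, 53), Add(18, 36)), 31) = Mul(Add(96, 54), 31) = Mul(150, 31) = 4650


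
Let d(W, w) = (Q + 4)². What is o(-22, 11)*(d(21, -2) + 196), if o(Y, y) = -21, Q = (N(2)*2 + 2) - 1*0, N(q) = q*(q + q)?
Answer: -14280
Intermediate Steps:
N(q) = 2*q² (N(q) = q*(2*q) = 2*q²)
Q = 18 (Q = ((2*2²)*2 + 2) - 1*0 = ((2*4)*2 + 2) + 0 = (8*2 + 2) + 0 = (16 + 2) + 0 = 18 + 0 = 18)
d(W, w) = 484 (d(W, w) = (18 + 4)² = 22² = 484)
o(-22, 11)*(d(21, -2) + 196) = -21*(484 + 196) = -21*680 = -14280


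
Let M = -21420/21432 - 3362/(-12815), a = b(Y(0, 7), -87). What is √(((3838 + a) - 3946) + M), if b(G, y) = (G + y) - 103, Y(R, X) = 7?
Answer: I*√152824076023341470/22887590 ≈ 17.08*I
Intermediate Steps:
b(G, y) = -103 + G + y
a = -183 (a = -103 + 7 - 87 = -183)
M = -16870243/22887590 (M = -21420*1/21432 - 3362*(-1/12815) = -1785/1786 + 3362/12815 = -16870243/22887590 ≈ -0.73709)
√(((3838 + a) - 3946) + M) = √(((3838 - 183) - 3946) - 16870243/22887590) = √((3655 - 3946) - 16870243/22887590) = √(-291 - 16870243/22887590) = √(-6677158933/22887590) = I*√152824076023341470/22887590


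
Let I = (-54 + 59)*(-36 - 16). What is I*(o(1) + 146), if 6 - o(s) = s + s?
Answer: -39000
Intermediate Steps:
o(s) = 6 - 2*s (o(s) = 6 - (s + s) = 6 - 2*s)
I = -260 (I = 5*(-52) = -260)
I*(o(1) + 146) = -260*((6 - 2*1) + 146) = -260*((6 - 2) + 146) = -260*(4 + 146) = -260*150 = -39000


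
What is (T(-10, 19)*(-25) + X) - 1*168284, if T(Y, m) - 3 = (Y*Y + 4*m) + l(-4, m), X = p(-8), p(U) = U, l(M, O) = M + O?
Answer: -173142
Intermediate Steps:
X = -8
T(Y, m) = -1 + Y² + 5*m (T(Y, m) = 3 + ((Y*Y + 4*m) + (-4 + m)) = 3 + ((Y² + 4*m) + (-4 + m)) = 3 + (-4 + Y² + 5*m) = -1 + Y² + 5*m)
(T(-10, 19)*(-25) + X) - 1*168284 = ((-1 + (-10)² + 5*19)*(-25) - 8) - 1*168284 = ((-1 + 100 + 95)*(-25) - 8) - 168284 = (194*(-25) - 8) - 168284 = (-4850 - 8) - 168284 = -4858 - 168284 = -173142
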